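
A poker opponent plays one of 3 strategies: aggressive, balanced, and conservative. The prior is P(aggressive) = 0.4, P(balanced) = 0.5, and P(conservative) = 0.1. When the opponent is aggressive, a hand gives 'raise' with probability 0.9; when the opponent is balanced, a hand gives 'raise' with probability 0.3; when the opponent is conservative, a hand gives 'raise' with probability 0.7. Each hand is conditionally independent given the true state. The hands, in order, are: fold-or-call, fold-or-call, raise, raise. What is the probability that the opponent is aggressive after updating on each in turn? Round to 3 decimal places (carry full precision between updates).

0.109

After 'fold-or-call': normaliser = 0.1·0.4000 + 0.7·0.5000 + 0.3·0.1000; P(aggressive) ≈ 0.0952, P(balanced) ≈ 0.8333, P(conservative) ≈ 0.0714
After 'fold-or-call': normaliser = 0.1·0.0952 + 0.7·0.8333 + 0.3·0.0714; P(aggressive) ≈ 0.0155, P(balanced) ≈ 0.9496, P(conservative) ≈ 0.0349
After 'raise': normaliser = 0.9·0.0155 + 0.3·0.9496 + 0.7·0.0349; P(aggressive) ≈ 0.0432, P(balanced) ≈ 0.8813, P(conservative) ≈ 0.0755
After 'raise': normaliser = 0.9·0.0432 + 0.3·0.8813 + 0.7·0.0755; P(aggressive) ≈ 0.1091, P(balanced) ≈ 0.7424, P(conservative) ≈ 0.1485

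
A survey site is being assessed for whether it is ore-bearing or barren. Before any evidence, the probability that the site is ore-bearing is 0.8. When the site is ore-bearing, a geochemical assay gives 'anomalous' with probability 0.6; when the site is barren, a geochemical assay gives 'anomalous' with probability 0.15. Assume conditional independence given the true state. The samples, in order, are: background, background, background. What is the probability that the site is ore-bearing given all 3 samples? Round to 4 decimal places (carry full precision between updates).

0.2942

Each posterior becomes the prior for the next update.
After 'background': P(ore) = 0.4·0.8000 / (0.4·0.8000 + 0.85·0.2000) ≈ 0.6531
After 'background': P(ore) = 0.4·0.6531 / (0.4·0.6531 + 0.85·0.3469) ≈ 0.4697
After 'background': P(ore) = 0.4·0.4697 / (0.4·0.4697 + 0.85·0.5303) ≈ 0.2942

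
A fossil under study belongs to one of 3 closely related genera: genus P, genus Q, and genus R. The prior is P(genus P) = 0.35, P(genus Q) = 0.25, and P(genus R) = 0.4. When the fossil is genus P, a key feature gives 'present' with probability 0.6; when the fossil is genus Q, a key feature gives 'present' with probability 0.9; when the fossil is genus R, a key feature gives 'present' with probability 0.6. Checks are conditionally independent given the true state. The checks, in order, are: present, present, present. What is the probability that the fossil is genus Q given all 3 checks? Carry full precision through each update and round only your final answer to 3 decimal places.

Each posterior becomes the prior for the next update.
After 'present': normaliser = 0.6·0.3500 + 0.9·0.2500 + 0.6·0.4000; P(genus P) ≈ 0.3111, P(genus Q) ≈ 0.3333, P(genus R) ≈ 0.3556
After 'present': normaliser = 0.6·0.3111 + 0.9·0.3333 + 0.6·0.3556; P(genus P) ≈ 0.2667, P(genus Q) ≈ 0.4286, P(genus R) ≈ 0.3048
After 'present': normaliser = 0.6·0.2667 + 0.9·0.4286 + 0.6·0.3048; P(genus P) ≈ 0.2196, P(genus Q) ≈ 0.5294, P(genus R) ≈ 0.2510

0.529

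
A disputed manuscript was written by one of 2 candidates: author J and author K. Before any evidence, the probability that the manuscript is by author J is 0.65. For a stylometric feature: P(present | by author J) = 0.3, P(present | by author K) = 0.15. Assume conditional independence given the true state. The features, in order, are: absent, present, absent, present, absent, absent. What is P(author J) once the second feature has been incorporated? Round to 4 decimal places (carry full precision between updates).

Apply Bayes' rule sequentially, carrying P(author J) forward.
After 'absent': P(author J) = 0.7·0.6500 / (0.7·0.6500 + 0.85·0.3500) ≈ 0.6047
After 'present': P(author J) = 0.3·0.6047 / (0.3·0.6047 + 0.15·0.3953) ≈ 0.7536

0.7536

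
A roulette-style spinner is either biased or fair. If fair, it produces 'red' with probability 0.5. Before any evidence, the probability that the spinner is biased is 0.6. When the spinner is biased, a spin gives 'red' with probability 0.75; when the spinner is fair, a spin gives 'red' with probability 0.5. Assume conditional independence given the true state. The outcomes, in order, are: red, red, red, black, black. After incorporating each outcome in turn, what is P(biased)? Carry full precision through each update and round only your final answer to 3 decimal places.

After 'red': P(biased) = 0.75·0.6000 / (0.75·0.6000 + 0.5·0.4000) ≈ 0.6923
After 'red': P(biased) = 0.75·0.6923 / (0.75·0.6923 + 0.5·0.3077) ≈ 0.7714
After 'red': P(biased) = 0.75·0.7714 / (0.75·0.7714 + 0.5·0.2286) ≈ 0.8351
After 'black': P(biased) = 0.25·0.8351 / (0.25·0.8351 + 0.5·0.1649) ≈ 0.7168
After 'black': P(biased) = 0.25·0.7168 / (0.25·0.7168 + 0.5·0.2832) ≈ 0.5586

0.559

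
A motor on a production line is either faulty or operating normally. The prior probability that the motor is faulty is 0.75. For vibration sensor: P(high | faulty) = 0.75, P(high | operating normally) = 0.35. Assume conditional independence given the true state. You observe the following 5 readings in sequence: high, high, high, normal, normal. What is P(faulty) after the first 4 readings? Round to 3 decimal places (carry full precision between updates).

0.919

After 'high': P(faulty) = 0.75·0.7500 / (0.75·0.7500 + 0.35·0.2500) ≈ 0.8654
After 'high': P(faulty) = 0.75·0.8654 / (0.75·0.8654 + 0.35·0.1346) ≈ 0.9323
After 'high': P(faulty) = 0.75·0.9323 / (0.75·0.9323 + 0.35·0.0677) ≈ 0.9672
After 'normal': P(faulty) = 0.25·0.9672 / (0.25·0.9672 + 0.65·0.0328) ≈ 0.9191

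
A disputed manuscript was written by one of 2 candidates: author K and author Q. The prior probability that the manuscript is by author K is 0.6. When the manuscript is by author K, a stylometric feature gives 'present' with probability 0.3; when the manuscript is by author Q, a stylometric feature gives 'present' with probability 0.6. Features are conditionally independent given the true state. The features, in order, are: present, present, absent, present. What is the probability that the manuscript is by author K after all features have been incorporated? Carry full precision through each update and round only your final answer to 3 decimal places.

0.247

Each posterior becomes the prior for the next update.
After 'present': P(author K) = 0.3·0.6000 / (0.3·0.6000 + 0.6·0.4000) ≈ 0.4286
After 'present': P(author K) = 0.3·0.4286 / (0.3·0.4286 + 0.6·0.5714) ≈ 0.2727
After 'absent': P(author K) = 0.7·0.2727 / (0.7·0.2727 + 0.4·0.7273) ≈ 0.3962
After 'present': P(author K) = 0.3·0.3962 / (0.3·0.3962 + 0.6·0.6038) ≈ 0.2471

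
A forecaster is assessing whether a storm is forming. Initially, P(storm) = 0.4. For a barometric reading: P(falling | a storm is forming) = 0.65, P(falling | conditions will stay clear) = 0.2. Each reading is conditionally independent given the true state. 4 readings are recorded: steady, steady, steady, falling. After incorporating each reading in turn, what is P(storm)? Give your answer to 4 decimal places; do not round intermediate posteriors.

0.1536

After 'steady': P(storm) = 0.35·0.4000 / (0.35·0.4000 + 0.8·0.6000) ≈ 0.2258
After 'steady': P(storm) = 0.35·0.2258 / (0.35·0.2258 + 0.8·0.7742) ≈ 0.1132
After 'steady': P(storm) = 0.35·0.1132 / (0.35·0.1132 + 0.8·0.8868) ≈ 0.0529
After 'falling': P(storm) = 0.65·0.0529 / (0.65·0.0529 + 0.2·0.9471) ≈ 0.1536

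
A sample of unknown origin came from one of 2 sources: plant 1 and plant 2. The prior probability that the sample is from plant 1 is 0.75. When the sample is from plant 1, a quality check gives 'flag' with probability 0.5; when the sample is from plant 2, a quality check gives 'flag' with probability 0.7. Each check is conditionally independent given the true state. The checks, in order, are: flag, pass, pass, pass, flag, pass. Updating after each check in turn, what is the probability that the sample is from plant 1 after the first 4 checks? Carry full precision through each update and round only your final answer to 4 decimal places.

0.9084

Each posterior becomes the prior for the next update.
After 'flag': P(plant 1) = 0.5·0.7500 / (0.5·0.7500 + 0.7·0.2500) ≈ 0.6818
After 'pass': P(plant 1) = 0.5·0.6818 / (0.5·0.6818 + 0.3·0.3182) ≈ 0.7812
After 'pass': P(plant 1) = 0.5·0.7812 / (0.5·0.7812 + 0.3·0.2188) ≈ 0.8562
After 'pass': P(plant 1) = 0.5·0.8562 / (0.5·0.8562 + 0.3·0.1438) ≈ 0.9084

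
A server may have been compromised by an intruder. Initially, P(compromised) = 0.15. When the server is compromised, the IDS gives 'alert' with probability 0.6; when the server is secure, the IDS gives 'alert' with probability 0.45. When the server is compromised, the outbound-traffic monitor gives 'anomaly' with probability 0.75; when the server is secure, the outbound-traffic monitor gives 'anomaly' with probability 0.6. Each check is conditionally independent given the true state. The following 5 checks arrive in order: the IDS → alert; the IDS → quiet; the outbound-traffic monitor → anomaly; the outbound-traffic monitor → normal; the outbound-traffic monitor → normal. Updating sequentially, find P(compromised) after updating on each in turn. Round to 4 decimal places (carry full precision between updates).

Apply Bayes' rule sequentially, carrying P(compromised) forward.
After the IDS='alert': P(compromised) = 0.6·0.1500 / (0.6·0.1500 + 0.45·0.8500) ≈ 0.1905
After the IDS='quiet': P(compromised) = 0.4·0.1905 / (0.4·0.1905 + 0.55·0.8095) ≈ 0.1461
After the outbound-traffic monitor='anomaly': P(compromised) = 0.75·0.1461 / (0.75·0.1461 + 0.6·0.8539) ≈ 0.1762
After the outbound-traffic monitor='normal': P(compromised) = 0.25·0.1762 / (0.25·0.1762 + 0.4·0.8238) ≈ 0.1179
After the outbound-traffic monitor='normal': P(compromised) = 0.25·0.1179 / (0.25·0.1179 + 0.4·0.8821) ≈ 0.0771

0.0771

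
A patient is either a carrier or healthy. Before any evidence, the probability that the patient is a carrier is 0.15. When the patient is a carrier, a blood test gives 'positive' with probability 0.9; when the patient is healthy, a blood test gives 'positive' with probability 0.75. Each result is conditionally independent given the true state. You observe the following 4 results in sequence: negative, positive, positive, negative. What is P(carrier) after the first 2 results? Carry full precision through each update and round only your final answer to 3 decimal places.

After 'negative': P(carrier) = 0.1·0.1500 / (0.1·0.1500 + 0.25·0.8500) ≈ 0.0659
After 'positive': P(carrier) = 0.9·0.0659 / (0.9·0.0659 + 0.75·0.9341) ≈ 0.0781

0.078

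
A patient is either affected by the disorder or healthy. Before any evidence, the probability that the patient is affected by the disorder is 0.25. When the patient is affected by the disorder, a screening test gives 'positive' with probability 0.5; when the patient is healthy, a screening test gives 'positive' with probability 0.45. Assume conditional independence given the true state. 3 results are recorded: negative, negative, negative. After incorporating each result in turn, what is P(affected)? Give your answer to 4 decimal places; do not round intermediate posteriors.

After 'negative': P(affected) = 0.5·0.2500 / (0.5·0.2500 + 0.55·0.7500) ≈ 0.2326
After 'negative': P(affected) = 0.5·0.2326 / (0.5·0.2326 + 0.55·0.7674) ≈ 0.2160
After 'negative': P(affected) = 0.5·0.2160 / (0.5·0.2160 + 0.55·0.7840) ≈ 0.2003

0.2003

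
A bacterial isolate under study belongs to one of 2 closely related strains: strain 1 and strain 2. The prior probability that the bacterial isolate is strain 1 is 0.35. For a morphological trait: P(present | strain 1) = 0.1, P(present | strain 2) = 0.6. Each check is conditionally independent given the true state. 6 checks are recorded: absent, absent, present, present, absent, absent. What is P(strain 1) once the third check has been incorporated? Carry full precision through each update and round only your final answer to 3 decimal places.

0.312

After 'absent': P(strain 1) = 0.9·0.3500 / (0.9·0.3500 + 0.4·0.6500) ≈ 0.5478
After 'absent': P(strain 1) = 0.9·0.5478 / (0.9·0.5478 + 0.4·0.4522) ≈ 0.7316
After 'present': P(strain 1) = 0.1·0.7316 / (0.1·0.7316 + 0.6·0.2684) ≈ 0.3124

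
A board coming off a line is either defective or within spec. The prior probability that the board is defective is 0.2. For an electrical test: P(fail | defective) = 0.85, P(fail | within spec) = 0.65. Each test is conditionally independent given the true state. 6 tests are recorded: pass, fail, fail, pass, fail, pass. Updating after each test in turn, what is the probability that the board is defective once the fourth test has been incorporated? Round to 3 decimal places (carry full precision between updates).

Each posterior becomes the prior for the next update.
After 'pass': P(defective) = 0.15·0.2000 / (0.15·0.2000 + 0.35·0.8000) ≈ 0.0968
After 'fail': P(defective) = 0.85·0.0968 / (0.85·0.0968 + 0.65·0.9032) ≈ 0.1229
After 'fail': P(defective) = 0.85·0.1229 / (0.85·0.1229 + 0.65·0.8771) ≈ 0.1548
After 'pass': P(defective) = 0.15·0.1548 / (0.15·0.1548 + 0.35·0.8452) ≈ 0.0728

0.073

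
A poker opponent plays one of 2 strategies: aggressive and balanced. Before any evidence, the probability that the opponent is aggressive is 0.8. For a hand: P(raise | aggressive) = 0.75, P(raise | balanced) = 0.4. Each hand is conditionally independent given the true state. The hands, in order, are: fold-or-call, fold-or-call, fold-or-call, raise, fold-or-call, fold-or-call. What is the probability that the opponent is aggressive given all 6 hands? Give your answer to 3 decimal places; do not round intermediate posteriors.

0.086

After 'fold-or-call': P(aggressive) = 0.25·0.8000 / (0.25·0.8000 + 0.6·0.2000) ≈ 0.6250
After 'fold-or-call': P(aggressive) = 0.25·0.6250 / (0.25·0.6250 + 0.6·0.3750) ≈ 0.4098
After 'fold-or-call': P(aggressive) = 0.25·0.4098 / (0.25·0.4098 + 0.6·0.5902) ≈ 0.2244
After 'raise': P(aggressive) = 0.75·0.2244 / (0.75·0.2244 + 0.4·0.7756) ≈ 0.3517
After 'fold-or-call': P(aggressive) = 0.25·0.3517 / (0.25·0.3517 + 0.6·0.6483) ≈ 0.1844
After 'fold-or-call': P(aggressive) = 0.25·0.1844 / (0.25·0.1844 + 0.6·0.8156) ≈ 0.0861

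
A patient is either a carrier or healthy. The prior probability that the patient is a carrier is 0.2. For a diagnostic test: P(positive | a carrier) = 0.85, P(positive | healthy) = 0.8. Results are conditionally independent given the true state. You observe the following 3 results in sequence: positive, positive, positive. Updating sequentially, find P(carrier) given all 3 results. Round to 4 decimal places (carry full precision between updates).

0.2307

After 'positive': P(carrier) = 0.85·0.2000 / (0.85·0.2000 + 0.8·0.8000) ≈ 0.2099
After 'positive': P(carrier) = 0.85·0.2099 / (0.85·0.2099 + 0.8·0.7901) ≈ 0.2201
After 'positive': P(carrier) = 0.85·0.2201 / (0.85·0.2201 + 0.8·0.7799) ≈ 0.2307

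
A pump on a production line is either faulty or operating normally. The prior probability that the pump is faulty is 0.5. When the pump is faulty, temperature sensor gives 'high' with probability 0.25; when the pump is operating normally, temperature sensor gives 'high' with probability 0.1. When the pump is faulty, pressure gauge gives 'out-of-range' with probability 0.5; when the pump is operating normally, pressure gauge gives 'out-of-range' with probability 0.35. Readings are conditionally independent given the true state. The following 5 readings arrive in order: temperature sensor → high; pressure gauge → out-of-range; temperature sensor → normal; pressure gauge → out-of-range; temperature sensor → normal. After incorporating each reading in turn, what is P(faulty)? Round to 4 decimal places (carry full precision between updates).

0.7799

After temperature sensor='high': P(faulty) = 0.25·0.5000 / (0.25·0.5000 + 0.1·0.5000) ≈ 0.7143
After pressure gauge='out-of-range': P(faulty) = 0.5·0.7143 / (0.5·0.7143 + 0.35·0.2857) ≈ 0.7812
After temperature sensor='normal': P(faulty) = 0.75·0.7812 / (0.75·0.7812 + 0.9·0.2188) ≈ 0.7485
After pressure gauge='out-of-range': P(faulty) = 0.5·0.7485 / (0.5·0.7485 + 0.35·0.2515) ≈ 0.8096
After temperature sensor='normal': P(faulty) = 0.75·0.8096 / (0.75·0.8096 + 0.9·0.1904) ≈ 0.7799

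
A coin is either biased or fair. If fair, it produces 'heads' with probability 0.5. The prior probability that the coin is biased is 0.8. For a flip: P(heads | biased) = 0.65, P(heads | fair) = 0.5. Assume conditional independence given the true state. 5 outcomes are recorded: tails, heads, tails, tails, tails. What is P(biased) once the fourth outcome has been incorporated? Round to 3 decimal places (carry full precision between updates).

0.641

After 'tails': P(biased) = 0.35·0.8000 / (0.35·0.8000 + 0.5·0.2000) ≈ 0.7368
After 'heads': P(biased) = 0.65·0.7368 / (0.65·0.7368 + 0.5·0.2632) ≈ 0.7845
After 'tails': P(biased) = 0.35·0.7845 / (0.35·0.7845 + 0.5·0.2155) ≈ 0.7182
After 'tails': P(biased) = 0.35·0.7182 / (0.35·0.7182 + 0.5·0.2818) ≈ 0.6408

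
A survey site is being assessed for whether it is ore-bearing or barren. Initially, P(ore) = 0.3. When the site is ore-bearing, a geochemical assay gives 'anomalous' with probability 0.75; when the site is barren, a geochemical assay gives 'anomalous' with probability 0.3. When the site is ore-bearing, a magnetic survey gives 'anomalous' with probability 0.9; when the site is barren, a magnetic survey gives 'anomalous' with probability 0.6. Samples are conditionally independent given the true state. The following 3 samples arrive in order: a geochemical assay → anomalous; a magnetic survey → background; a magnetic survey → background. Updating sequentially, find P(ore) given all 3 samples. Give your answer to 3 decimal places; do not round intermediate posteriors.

0.063

After a geochemical assay='anomalous': P(ore) = 0.75·0.3000 / (0.75·0.3000 + 0.3·0.7000) ≈ 0.5172
After a magnetic survey='background': P(ore) = 0.1·0.5172 / (0.1·0.5172 + 0.4·0.4828) ≈ 0.2113
After a magnetic survey='background': P(ore) = 0.1·0.2113 / (0.1·0.2113 + 0.4·0.7887) ≈ 0.0628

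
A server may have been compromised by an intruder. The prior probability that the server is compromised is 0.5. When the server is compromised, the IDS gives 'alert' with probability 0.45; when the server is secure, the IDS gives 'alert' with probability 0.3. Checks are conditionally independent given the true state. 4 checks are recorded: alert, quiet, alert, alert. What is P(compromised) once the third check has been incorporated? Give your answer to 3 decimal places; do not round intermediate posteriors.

0.639

After 'alert': P(compromised) = 0.45·0.5000 / (0.45·0.5000 + 0.3·0.5000) ≈ 0.6000
After 'quiet': P(compromised) = 0.55·0.6000 / (0.55·0.6000 + 0.7·0.4000) ≈ 0.5410
After 'alert': P(compromised) = 0.45·0.5410 / (0.45·0.5410 + 0.3·0.4590) ≈ 0.6387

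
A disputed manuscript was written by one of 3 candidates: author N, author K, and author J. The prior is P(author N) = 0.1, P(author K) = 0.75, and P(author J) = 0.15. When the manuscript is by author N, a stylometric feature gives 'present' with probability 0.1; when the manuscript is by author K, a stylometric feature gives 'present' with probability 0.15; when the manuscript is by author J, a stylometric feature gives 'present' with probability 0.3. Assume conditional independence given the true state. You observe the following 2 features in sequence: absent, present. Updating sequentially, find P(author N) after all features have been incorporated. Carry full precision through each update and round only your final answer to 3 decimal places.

After 'absent': normaliser = 0.9·0.1000 + 0.85·0.7500 + 0.7·0.1500; P(author N) ≈ 0.1081, P(author K) ≈ 0.7658, P(author J) ≈ 0.1261
After 'present': normaliser = 0.1·0.1081 + 0.15·0.7658 + 0.3·0.1261; P(author N) ≈ 0.0661, P(author K) ≈ 0.7025, P(author J) ≈ 0.2314

0.066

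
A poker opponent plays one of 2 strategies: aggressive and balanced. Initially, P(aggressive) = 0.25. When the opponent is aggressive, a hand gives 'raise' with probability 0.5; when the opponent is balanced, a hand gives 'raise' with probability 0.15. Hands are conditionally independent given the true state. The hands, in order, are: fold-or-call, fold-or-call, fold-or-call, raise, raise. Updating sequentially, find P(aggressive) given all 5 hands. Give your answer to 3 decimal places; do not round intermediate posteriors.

0.430

Each posterior becomes the prior for the next update.
After 'fold-or-call': P(aggressive) = 0.5·0.2500 / (0.5·0.2500 + 0.85·0.7500) ≈ 0.1639
After 'fold-or-call': P(aggressive) = 0.5·0.1639 / (0.5·0.1639 + 0.85·0.8361) ≈ 0.1034
After 'fold-or-call': P(aggressive) = 0.5·0.1034 / (0.5·0.1034 + 0.85·0.8966) ≈ 0.0635
After 'raise': P(aggressive) = 0.5·0.0635 / (0.5·0.0635 + 0.15·0.9365) ≈ 0.1844
After 'raise': P(aggressive) = 0.5·0.1844 / (0.5·0.1844 + 0.15·0.8156) ≈ 0.4298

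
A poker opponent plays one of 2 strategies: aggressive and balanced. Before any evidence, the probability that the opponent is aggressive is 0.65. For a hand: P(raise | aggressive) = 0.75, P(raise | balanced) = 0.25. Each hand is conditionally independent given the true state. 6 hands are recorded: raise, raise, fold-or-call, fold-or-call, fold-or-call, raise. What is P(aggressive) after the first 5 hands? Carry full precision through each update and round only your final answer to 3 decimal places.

0.382

Apply Bayes' rule sequentially, carrying P(aggressive) forward.
After 'raise': P(aggressive) = 0.75·0.6500 / (0.75·0.6500 + 0.25·0.3500) ≈ 0.8478
After 'raise': P(aggressive) = 0.75·0.8478 / (0.75·0.8478 + 0.25·0.1522) ≈ 0.9435
After 'fold-or-call': P(aggressive) = 0.25·0.9435 / (0.25·0.9435 + 0.75·0.0565) ≈ 0.8478
After 'fold-or-call': P(aggressive) = 0.25·0.8478 / (0.25·0.8478 + 0.75·0.1522) ≈ 0.6500
After 'fold-or-call': P(aggressive) = 0.25·0.6500 / (0.25·0.6500 + 0.75·0.3500) ≈ 0.3824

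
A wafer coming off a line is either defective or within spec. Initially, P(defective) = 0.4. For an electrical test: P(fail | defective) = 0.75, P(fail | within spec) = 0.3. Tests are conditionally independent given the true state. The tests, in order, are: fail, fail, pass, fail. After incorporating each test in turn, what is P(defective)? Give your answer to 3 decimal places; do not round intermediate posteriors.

After 'fail': P(defective) = 0.75·0.4000 / (0.75·0.4000 + 0.3·0.6000) ≈ 0.6250
After 'fail': P(defective) = 0.75·0.6250 / (0.75·0.6250 + 0.3·0.3750) ≈ 0.8065
After 'pass': P(defective) = 0.25·0.8065 / (0.25·0.8065 + 0.7·0.1935) ≈ 0.5981
After 'fail': P(defective) = 0.75·0.5981 / (0.75·0.5981 + 0.3·0.4019) ≈ 0.7881

0.788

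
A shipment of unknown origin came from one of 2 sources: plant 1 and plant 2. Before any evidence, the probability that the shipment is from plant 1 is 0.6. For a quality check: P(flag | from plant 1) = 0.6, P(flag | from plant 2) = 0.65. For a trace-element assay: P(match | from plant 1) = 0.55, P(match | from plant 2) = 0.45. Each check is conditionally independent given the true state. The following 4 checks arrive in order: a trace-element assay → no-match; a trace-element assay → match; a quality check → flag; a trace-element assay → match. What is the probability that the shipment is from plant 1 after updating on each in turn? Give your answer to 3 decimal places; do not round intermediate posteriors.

0.629

After a trace-element assay='no-match': P(plant 1) = 0.45·0.6000 / (0.45·0.6000 + 0.55·0.4000) ≈ 0.5510
After a trace-element assay='match': P(plant 1) = 0.55·0.5510 / (0.55·0.5510 + 0.45·0.4490) ≈ 0.6000
After a quality check='flag': P(plant 1) = 0.6·0.6000 / (0.6·0.6000 + 0.65·0.4000) ≈ 0.5806
After a trace-element assay='match': P(plant 1) = 0.55·0.5806 / (0.55·0.5806 + 0.45·0.4194) ≈ 0.6286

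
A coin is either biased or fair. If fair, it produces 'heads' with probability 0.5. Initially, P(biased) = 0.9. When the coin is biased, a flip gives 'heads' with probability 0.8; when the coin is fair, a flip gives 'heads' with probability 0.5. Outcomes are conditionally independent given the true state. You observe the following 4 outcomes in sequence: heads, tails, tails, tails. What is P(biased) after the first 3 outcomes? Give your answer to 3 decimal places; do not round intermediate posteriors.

After 'heads': P(biased) = 0.8·0.9000 / (0.8·0.9000 + 0.5·0.1000) ≈ 0.9351
After 'tails': P(biased) = 0.2·0.9351 / (0.2·0.9351 + 0.5·0.0649) ≈ 0.8521
After 'tails': P(biased) = 0.2·0.8521 / (0.2·0.8521 + 0.5·0.1479) ≈ 0.6973

0.697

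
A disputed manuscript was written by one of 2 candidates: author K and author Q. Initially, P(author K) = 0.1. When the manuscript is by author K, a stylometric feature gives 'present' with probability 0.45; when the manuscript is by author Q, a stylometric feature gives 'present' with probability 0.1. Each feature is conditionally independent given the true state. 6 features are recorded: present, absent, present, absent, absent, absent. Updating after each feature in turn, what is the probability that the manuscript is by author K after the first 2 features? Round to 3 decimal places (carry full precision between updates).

Apply Bayes' rule sequentially, carrying P(author K) forward.
After 'present': P(author K) = 0.45·0.1000 / (0.45·0.1000 + 0.1·0.9000) ≈ 0.3333
After 'absent': P(author K) = 0.55·0.3333 / (0.55·0.3333 + 0.9·0.6667) ≈ 0.2340

0.234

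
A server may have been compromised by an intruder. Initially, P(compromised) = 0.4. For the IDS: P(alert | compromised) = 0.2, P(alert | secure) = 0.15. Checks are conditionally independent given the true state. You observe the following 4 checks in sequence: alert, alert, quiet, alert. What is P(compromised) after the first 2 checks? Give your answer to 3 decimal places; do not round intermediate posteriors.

0.542

After 'alert': P(compromised) = 0.2·0.4000 / (0.2·0.4000 + 0.15·0.6000) ≈ 0.4706
After 'alert': P(compromised) = 0.2·0.4706 / (0.2·0.4706 + 0.15·0.5294) ≈ 0.5424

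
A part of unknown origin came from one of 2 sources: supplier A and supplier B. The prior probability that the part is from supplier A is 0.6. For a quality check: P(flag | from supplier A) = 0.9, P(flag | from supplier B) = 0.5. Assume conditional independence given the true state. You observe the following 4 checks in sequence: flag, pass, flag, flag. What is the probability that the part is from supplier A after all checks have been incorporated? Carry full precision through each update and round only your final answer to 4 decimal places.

After 'flag': P(supplier A) = 0.9·0.6000 / (0.9·0.6000 + 0.5·0.4000) ≈ 0.7297
After 'pass': P(supplier A) = 0.1·0.7297 / (0.1·0.7297 + 0.5·0.2703) ≈ 0.3506
After 'flag': P(supplier A) = 0.9·0.3506 / (0.9·0.3506 + 0.5·0.6494) ≈ 0.4929
After 'flag': P(supplier A) = 0.9·0.4929 / (0.9·0.4929 + 0.5·0.5071) ≈ 0.6363

0.6363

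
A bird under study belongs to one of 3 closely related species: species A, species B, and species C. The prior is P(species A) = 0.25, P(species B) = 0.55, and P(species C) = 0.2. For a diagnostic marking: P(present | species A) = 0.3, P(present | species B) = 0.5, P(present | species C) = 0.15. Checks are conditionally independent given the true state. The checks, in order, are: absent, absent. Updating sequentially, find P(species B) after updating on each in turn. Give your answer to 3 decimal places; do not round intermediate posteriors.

After 'absent': normaliser = 0.7·0.2500 + 0.5·0.5500 + 0.85·0.2000; P(species A) ≈ 0.2823, P(species B) ≈ 0.4435, P(species C) ≈ 0.2742
After 'absent': normaliser = 0.7·0.2823 + 0.5·0.4435 + 0.85·0.2742; P(species A) ≈ 0.3028, P(species B) ≈ 0.3399, P(species C) ≈ 0.3572

0.340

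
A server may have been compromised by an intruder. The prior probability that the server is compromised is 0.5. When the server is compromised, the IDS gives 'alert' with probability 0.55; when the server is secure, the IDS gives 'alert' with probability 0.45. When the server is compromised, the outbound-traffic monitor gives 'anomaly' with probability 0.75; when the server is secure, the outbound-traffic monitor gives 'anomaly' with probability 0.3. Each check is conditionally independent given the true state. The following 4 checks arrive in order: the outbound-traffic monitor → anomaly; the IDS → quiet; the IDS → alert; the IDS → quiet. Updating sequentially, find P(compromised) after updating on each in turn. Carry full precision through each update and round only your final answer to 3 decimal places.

0.672

Apply Bayes' rule sequentially, carrying P(compromised) forward.
After the outbound-traffic monitor='anomaly': P(compromised) = 0.75·0.5000 / (0.75·0.5000 + 0.3·0.5000) ≈ 0.7143
After the IDS='quiet': P(compromised) = 0.45·0.7143 / (0.45·0.7143 + 0.55·0.2857) ≈ 0.6716
After the IDS='alert': P(compromised) = 0.55·0.6716 / (0.55·0.6716 + 0.45·0.3284) ≈ 0.7143
After the IDS='quiet': P(compromised) = 0.45·0.7143 / (0.45·0.7143 + 0.55·0.2857) ≈ 0.6716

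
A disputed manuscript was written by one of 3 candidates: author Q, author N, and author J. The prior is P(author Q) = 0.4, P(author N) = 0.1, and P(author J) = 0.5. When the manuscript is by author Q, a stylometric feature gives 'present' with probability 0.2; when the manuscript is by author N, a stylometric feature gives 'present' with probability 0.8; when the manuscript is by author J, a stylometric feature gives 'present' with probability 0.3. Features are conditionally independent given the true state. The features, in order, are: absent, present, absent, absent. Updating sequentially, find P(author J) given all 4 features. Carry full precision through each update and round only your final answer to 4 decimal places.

Apply Bayes' rule sequentially, carrying P(author J) forward.
After 'absent': normaliser = 0.8·0.4000 + 0.2·0.1000 + 0.7·0.5000; P(author Q) ≈ 0.4638, P(author N) ≈ 0.0290, P(author J) ≈ 0.5072
After 'present': normaliser = 0.2·0.4638 + 0.8·0.0290 + 0.3·0.5072; P(author Q) ≈ 0.3459, P(author N) ≈ 0.0865, P(author J) ≈ 0.5676
After 'absent': normaliser = 0.8·0.3459 + 0.2·0.0865 + 0.7·0.5676; P(author Q) ≈ 0.4003, P(author N) ≈ 0.0250, P(author J) ≈ 0.5747
After 'absent': normaliser = 0.8·0.4003 + 0.2·0.0250 + 0.7·0.5747; P(author Q) ≈ 0.4402, P(author N) ≈ 0.0069, P(author J) ≈ 0.5529

0.5529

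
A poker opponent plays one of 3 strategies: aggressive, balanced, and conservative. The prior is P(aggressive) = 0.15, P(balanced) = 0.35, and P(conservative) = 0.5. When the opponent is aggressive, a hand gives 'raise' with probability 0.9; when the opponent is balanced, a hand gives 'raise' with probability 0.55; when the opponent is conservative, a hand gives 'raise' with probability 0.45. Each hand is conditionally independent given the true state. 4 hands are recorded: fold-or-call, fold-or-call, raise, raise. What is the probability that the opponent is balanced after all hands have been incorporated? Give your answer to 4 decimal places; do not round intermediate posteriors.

0.4024

After 'fold-or-call': normaliser = 0.1·0.1500 + 0.45·0.3500 + 0.55·0.5000; P(aggressive) ≈ 0.0335, P(balanced) ≈ 0.3520, P(conservative) ≈ 0.6145
After 'fold-or-call': normaliser = 0.1·0.0335 + 0.45·0.3520 + 0.55·0.6145; P(aggressive) ≈ 0.0067, P(balanced) ≈ 0.3169, P(conservative) ≈ 0.6764
After 'raise': normaliser = 0.9·0.0067 + 0.55·0.3169 + 0.45·0.6764; P(aggressive) ≈ 0.0125, P(balanced) ≈ 0.3596, P(conservative) ≈ 0.6279
After 'raise': normaliser = 0.9·0.0125 + 0.55·0.3596 + 0.45·0.6279; P(aggressive) ≈ 0.0228, P(balanced) ≈ 0.4024, P(conservative) ≈ 0.5748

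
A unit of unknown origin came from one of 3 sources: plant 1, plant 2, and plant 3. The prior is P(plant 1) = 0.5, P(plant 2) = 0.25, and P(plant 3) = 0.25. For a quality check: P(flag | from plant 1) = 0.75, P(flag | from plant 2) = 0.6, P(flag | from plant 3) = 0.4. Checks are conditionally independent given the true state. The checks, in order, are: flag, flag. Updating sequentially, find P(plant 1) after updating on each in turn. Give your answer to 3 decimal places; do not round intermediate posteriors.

0.684

After 'flag': normaliser = 0.75·0.5000 + 0.6·0.2500 + 0.4·0.2500; P(plant 1) ≈ 0.6000, P(plant 2) ≈ 0.2400, P(plant 3) ≈ 0.1600
After 'flag': normaliser = 0.75·0.6000 + 0.6·0.2400 + 0.4·0.1600; P(plant 1) ≈ 0.6839, P(plant 2) ≈ 0.2188, P(plant 3) ≈ 0.0973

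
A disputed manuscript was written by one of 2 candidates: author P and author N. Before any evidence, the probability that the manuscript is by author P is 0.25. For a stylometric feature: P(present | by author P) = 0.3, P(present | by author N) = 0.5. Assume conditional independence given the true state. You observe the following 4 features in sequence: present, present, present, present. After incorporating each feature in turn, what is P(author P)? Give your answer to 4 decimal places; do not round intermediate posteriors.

0.0414

After 'present': P(author P) = 0.3·0.2500 / (0.3·0.2500 + 0.5·0.7500) ≈ 0.1667
After 'present': P(author P) = 0.3·0.1667 / (0.3·0.1667 + 0.5·0.8333) ≈ 0.1071
After 'present': P(author P) = 0.3·0.1071 / (0.3·0.1071 + 0.5·0.8929) ≈ 0.0672
After 'present': P(author P) = 0.3·0.0672 / (0.3·0.0672 + 0.5·0.9328) ≈ 0.0414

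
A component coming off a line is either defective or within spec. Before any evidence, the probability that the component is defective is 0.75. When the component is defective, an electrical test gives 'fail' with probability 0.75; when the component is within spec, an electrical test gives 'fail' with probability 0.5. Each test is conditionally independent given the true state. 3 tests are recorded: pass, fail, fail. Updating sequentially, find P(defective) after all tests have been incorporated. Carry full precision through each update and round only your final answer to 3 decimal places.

0.771

Each posterior becomes the prior for the next update.
After 'pass': P(defective) = 0.25·0.7500 / (0.25·0.7500 + 0.5·0.2500) ≈ 0.6000
After 'fail': P(defective) = 0.75·0.6000 / (0.75·0.6000 + 0.5·0.4000) ≈ 0.6923
After 'fail': P(defective) = 0.75·0.6923 / (0.75·0.6923 + 0.5·0.3077) ≈ 0.7714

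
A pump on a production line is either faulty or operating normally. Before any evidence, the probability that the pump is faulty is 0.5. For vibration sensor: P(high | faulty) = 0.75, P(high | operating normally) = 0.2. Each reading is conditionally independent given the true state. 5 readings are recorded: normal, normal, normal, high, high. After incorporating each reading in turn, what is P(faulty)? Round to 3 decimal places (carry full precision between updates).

After 'normal': P(faulty) = 0.25·0.5000 / (0.25·0.5000 + 0.8·0.5000) ≈ 0.2381
After 'normal': P(faulty) = 0.25·0.2381 / (0.25·0.2381 + 0.8·0.7619) ≈ 0.0890
After 'normal': P(faulty) = 0.25·0.0890 / (0.25·0.0890 + 0.8·0.9110) ≈ 0.0296
After 'high': P(faulty) = 0.75·0.0296 / (0.75·0.0296 + 0.2·0.9704) ≈ 0.1027
After 'high': P(faulty) = 0.75·0.1027 / (0.75·0.1027 + 0.2·0.8973) ≈ 0.3003

0.300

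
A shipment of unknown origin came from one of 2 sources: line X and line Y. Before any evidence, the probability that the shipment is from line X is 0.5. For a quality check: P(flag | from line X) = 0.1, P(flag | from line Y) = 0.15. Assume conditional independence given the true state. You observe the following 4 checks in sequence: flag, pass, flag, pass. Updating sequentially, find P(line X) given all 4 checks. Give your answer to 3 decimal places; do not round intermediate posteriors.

After 'flag': P(line X) = 0.1·0.5000 / (0.1·0.5000 + 0.15·0.5000) ≈ 0.4000
After 'pass': P(line X) = 0.9·0.4000 / (0.9·0.4000 + 0.85·0.6000) ≈ 0.4138
After 'flag': P(line X) = 0.1·0.4138 / (0.1·0.4138 + 0.15·0.5862) ≈ 0.3200
After 'pass': P(line X) = 0.9·0.3200 / (0.9·0.3200 + 0.85·0.6800) ≈ 0.3326

0.333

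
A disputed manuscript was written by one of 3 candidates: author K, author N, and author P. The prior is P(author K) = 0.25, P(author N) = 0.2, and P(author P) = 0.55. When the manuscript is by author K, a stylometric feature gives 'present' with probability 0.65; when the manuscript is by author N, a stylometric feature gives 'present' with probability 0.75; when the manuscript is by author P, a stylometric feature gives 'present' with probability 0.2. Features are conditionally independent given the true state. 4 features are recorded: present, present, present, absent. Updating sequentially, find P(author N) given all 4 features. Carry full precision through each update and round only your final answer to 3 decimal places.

Each posterior becomes the prior for the next update.
After 'present': normaliser = 0.65·0.2500 + 0.75·0.2000 + 0.2·0.5500; P(author K) ≈ 0.3846, P(author N) ≈ 0.3550, P(author P) ≈ 0.2604
After 'present': normaliser = 0.65·0.3846 + 0.75·0.3550 + 0.2·0.2604; P(author K) ≈ 0.4399, P(author N) ≈ 0.4685, P(author P) ≈ 0.0916
After 'present': normaliser = 0.65·0.4399 + 0.75·0.4685 + 0.2·0.0916; P(author K) ≈ 0.4361, P(author N) ≈ 0.5359, P(author P) ≈ 0.0279
After 'absent': normaliser = 0.35·0.4361 + 0.25·0.5359 + 0.8·0.0279; P(author K) ≈ 0.4940, P(author N) ≈ 0.4336, P(author P) ≈ 0.0724

0.434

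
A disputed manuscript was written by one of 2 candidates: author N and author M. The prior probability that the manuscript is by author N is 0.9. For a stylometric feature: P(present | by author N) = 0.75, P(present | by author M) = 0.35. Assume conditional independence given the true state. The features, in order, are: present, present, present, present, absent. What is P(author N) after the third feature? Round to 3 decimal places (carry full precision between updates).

0.989

After 'present': P(author N) = 0.75·0.9000 / (0.75·0.9000 + 0.35·0.1000) ≈ 0.9507
After 'present': P(author N) = 0.75·0.9507 / (0.75·0.9507 + 0.35·0.0493) ≈ 0.9764
After 'present': P(author N) = 0.75·0.9764 / (0.75·0.9764 + 0.35·0.0236) ≈ 0.9888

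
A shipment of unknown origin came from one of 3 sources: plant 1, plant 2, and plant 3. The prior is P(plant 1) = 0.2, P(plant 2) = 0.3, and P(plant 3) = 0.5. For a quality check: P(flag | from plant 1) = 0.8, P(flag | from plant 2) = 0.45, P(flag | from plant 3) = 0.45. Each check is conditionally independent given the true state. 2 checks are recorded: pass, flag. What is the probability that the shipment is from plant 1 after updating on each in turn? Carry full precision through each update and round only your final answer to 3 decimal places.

Each posterior becomes the prior for the next update.
After 'pass': normaliser = 0.2·0.2000 + 0.55·0.3000 + 0.55·0.5000; P(plant 1) ≈ 0.0833, P(plant 2) ≈ 0.3438, P(plant 3) ≈ 0.5729
After 'flag': normaliser = 0.8·0.0833 + 0.45·0.3438 + 0.45·0.5729; P(plant 1) ≈ 0.1391, P(plant 2) ≈ 0.3228, P(plant 3) ≈ 0.5380

0.139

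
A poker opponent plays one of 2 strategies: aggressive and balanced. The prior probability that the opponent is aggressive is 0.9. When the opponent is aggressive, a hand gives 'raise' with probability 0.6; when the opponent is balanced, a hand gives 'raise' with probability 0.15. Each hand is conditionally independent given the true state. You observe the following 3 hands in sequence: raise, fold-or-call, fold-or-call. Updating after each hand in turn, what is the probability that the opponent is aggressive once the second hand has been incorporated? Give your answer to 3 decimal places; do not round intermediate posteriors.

After 'raise': P(aggressive) = 0.6·0.9000 / (0.6·0.9000 + 0.15·0.1000) ≈ 0.9730
After 'fold-or-call': P(aggressive) = 0.4·0.9730 / (0.4·0.9730 + 0.85·0.0270) ≈ 0.9443

0.944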